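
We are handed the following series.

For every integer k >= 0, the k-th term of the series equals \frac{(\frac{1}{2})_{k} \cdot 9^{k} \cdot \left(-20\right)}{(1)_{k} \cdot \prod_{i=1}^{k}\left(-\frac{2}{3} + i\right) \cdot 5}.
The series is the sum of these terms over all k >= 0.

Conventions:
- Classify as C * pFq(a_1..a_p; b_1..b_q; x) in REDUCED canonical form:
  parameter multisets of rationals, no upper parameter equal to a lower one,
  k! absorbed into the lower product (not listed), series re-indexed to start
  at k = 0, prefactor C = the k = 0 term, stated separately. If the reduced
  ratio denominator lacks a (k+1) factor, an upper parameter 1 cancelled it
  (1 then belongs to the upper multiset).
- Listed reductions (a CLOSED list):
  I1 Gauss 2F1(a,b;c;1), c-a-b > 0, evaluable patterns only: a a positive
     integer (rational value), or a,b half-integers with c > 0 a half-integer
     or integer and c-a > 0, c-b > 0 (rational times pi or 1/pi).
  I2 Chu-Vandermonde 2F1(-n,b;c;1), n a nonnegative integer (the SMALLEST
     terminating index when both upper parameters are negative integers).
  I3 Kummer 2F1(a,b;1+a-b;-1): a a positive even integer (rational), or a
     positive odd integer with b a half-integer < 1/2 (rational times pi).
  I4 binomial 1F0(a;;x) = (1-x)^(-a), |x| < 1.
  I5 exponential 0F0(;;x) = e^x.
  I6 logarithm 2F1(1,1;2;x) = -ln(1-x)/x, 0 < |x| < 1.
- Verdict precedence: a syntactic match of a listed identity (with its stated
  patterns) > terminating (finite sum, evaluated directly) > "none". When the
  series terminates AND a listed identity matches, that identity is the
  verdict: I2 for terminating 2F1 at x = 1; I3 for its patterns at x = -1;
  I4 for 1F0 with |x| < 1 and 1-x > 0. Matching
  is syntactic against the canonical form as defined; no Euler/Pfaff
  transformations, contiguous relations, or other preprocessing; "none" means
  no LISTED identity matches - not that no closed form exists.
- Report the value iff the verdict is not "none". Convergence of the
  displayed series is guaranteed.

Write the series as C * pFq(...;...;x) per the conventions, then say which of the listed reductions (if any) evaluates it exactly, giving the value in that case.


Prefactor -4, argument 9: 1F1 with upper {\frac{1}{2}} over lower {\frac{1}{3}}. Verdict: none here - no I1-I6 shape fits x = 9 with lower {\frac{1}{3}}.

First insight: x = 9 and the constant factors (C = -4, x = 9) combine into one prefactor.
Step ratio: r(k) = 9 * (k+\frac{1}{2}) / [(k+\frac{1}{3}) (k+1)] - rational in k, leading ratio 9; with t_0 = -4, classification follows.


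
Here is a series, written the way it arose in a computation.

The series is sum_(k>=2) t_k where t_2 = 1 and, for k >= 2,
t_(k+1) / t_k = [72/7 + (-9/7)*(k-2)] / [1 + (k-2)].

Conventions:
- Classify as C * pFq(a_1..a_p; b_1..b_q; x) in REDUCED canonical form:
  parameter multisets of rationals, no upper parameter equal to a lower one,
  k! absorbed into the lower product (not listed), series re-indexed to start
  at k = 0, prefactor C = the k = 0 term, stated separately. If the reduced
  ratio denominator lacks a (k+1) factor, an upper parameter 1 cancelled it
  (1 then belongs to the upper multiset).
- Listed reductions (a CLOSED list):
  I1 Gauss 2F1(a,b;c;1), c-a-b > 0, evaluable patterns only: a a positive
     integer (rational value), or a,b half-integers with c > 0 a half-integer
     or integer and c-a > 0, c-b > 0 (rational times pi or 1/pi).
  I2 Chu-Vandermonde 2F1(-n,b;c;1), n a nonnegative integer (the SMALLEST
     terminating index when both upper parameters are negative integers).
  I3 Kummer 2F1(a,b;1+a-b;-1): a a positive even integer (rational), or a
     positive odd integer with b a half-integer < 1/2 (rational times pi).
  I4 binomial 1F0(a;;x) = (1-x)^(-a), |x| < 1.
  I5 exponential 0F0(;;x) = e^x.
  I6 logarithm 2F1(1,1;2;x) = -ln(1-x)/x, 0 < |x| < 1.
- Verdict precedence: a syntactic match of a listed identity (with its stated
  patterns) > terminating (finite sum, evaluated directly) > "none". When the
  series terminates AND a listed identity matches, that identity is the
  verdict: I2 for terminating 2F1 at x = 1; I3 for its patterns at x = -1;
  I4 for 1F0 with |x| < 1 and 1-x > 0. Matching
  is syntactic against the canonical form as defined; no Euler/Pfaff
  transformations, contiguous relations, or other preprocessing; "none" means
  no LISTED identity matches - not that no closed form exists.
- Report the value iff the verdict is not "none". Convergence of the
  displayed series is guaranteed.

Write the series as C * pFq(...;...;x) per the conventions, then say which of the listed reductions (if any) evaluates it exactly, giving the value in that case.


Prefactor 1, argument -9/7: 1F0 with upper {-8} over lower {-}. Verdict: terminating. (-8)_k vanishes past k = 8, leaving a 9-term sum, computed directly. Its exact value is 4294967296/5764801.

Key observation: from the first term 1: the expanded ratio factors over Q; C = 1, x = -9/7, roots give parameters.
Step ratio: r(k) = (-9/7) * (k-8) / [(k+1)] - rational in k. x = (-9/7); t_0 = 1; negate the roots.


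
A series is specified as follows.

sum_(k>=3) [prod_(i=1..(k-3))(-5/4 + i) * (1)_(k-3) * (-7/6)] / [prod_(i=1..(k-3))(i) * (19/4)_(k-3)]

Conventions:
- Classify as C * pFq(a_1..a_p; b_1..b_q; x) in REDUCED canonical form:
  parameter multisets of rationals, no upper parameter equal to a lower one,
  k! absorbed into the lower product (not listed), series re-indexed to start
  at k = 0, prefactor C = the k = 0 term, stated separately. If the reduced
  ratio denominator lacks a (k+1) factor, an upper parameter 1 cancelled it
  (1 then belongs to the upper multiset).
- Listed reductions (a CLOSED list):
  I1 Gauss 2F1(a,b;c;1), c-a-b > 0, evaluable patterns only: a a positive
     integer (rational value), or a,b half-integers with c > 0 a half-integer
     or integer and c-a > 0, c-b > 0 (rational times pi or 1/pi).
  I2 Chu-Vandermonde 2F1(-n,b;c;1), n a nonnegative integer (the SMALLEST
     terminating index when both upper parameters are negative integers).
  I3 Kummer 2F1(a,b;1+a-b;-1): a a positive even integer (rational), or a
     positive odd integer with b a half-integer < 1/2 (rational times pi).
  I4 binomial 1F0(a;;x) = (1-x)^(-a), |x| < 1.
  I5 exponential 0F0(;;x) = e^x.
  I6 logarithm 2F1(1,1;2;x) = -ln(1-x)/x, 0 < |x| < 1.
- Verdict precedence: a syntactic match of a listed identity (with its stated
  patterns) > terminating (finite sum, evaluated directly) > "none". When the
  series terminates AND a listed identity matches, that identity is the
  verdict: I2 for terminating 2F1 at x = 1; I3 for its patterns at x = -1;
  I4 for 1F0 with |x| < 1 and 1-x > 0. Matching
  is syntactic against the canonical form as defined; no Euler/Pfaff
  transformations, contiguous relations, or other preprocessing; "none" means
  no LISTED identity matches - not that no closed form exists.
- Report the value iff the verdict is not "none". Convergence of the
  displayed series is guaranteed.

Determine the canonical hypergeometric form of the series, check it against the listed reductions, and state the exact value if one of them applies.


Classification (C = -7/6): 2F1 with upper {-1/4, 1}, lower {19/4}, argument x = 1. Verdict: this is Gauss's theorem (I1) (x = 1: the Gamma ratio telescopes since c-a-b = 4 > 0 and a = 1 in Z>0). Hence: -35/32.

The tell: with t_0 = -7/6, the running product (prefactor -7/6) telescopes to a rising factorial.
Ratio: r(k) = 1 * (k-1/4) (k+1) / [(k+19/4) (k+1)] - poly over poly, x = 1 from leading terms; C = -7/6 at k = 0.


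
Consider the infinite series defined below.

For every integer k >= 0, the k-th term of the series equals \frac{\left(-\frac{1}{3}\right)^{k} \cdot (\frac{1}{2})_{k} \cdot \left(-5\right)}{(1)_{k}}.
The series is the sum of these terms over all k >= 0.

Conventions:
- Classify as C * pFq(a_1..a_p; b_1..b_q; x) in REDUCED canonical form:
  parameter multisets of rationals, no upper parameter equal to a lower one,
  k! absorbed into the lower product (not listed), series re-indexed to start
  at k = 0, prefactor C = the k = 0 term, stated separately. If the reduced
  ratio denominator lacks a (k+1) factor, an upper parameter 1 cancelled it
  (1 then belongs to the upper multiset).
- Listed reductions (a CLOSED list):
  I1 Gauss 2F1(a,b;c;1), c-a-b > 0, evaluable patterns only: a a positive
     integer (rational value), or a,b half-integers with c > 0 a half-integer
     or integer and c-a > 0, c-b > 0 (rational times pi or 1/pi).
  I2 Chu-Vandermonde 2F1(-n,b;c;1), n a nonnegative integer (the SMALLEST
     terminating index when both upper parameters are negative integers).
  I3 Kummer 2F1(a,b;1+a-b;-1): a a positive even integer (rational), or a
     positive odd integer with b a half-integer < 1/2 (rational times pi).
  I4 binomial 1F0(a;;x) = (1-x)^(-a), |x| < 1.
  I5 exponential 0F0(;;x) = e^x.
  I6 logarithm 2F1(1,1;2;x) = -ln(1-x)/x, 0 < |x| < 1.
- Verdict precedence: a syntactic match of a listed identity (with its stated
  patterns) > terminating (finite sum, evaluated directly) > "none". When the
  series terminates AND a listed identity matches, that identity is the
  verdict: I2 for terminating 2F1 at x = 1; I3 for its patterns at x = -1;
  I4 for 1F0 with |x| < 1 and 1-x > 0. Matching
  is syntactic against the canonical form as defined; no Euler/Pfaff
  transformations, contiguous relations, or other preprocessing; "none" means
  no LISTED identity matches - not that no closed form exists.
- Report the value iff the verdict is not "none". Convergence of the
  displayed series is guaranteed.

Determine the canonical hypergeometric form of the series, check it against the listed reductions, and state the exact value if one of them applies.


Canonical form: C = -5 times 1F0 with upper {\frac{1}{2}}, lower {-}, x = -\frac{1}{3}. Verdict: binomial (I4) applies (the 1F0 binomial series: exponent -1/2, x = -\frac{1}{3}). Value: \left(-5\right) \cdot \left(\frac{4}{3}\right)^{-\frac{1}{2}}.

The tell: t_0 = -5 here, and (1)_k (prefactor -5) is k! itself.
Step ratio: r(k) = -\frac{1}{3} * (k+\frac{1}{2}) / [(k+1)] - rational in k. x = -\frac{1}{3}; t_0 = -5; negate the roots.


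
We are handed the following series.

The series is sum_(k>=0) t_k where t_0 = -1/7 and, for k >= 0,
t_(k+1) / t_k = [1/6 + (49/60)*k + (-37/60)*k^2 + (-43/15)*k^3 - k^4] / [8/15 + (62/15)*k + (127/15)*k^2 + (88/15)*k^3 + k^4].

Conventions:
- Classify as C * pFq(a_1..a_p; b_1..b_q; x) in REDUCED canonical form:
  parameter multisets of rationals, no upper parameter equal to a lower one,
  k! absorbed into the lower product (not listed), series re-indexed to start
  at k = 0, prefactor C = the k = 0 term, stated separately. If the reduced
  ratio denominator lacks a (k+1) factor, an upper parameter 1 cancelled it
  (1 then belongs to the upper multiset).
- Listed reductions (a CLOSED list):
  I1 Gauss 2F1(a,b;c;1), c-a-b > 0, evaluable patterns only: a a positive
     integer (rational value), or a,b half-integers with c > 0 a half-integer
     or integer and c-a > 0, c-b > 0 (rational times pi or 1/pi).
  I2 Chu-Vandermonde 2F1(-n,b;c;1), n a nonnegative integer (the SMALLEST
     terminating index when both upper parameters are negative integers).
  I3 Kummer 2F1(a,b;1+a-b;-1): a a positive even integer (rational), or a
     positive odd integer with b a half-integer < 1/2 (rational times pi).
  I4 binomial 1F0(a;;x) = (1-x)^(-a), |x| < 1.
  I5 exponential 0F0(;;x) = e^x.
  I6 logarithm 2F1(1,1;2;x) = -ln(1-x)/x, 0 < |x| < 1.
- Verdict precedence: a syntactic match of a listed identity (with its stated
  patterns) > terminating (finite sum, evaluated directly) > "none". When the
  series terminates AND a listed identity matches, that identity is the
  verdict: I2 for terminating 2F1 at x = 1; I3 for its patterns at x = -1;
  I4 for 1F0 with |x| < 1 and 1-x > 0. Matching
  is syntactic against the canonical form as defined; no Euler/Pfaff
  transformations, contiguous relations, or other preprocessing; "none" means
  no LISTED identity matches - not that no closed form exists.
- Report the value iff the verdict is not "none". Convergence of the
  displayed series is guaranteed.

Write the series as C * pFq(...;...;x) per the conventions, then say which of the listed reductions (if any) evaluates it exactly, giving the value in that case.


Reduced: x = -1, 2F1, upper = {-1/2, 5/2}, lower = {4}, C = -1/7. Verdict: none (x = -1): each listed identity misses the multisets {-1/2, 5/2} ; {4}.

Key observation: t_0 being -1/7, the parameter 1/5 appears in both the upper and lower lists and cancels (alongside the other common factor).
Adjacent-term ratio: r(k) = (-1) * (k-1/2) (k+5/2) / [(k+4) (k+1)] - rational; roots negated = parameters, x = (-1), C = -1/7.


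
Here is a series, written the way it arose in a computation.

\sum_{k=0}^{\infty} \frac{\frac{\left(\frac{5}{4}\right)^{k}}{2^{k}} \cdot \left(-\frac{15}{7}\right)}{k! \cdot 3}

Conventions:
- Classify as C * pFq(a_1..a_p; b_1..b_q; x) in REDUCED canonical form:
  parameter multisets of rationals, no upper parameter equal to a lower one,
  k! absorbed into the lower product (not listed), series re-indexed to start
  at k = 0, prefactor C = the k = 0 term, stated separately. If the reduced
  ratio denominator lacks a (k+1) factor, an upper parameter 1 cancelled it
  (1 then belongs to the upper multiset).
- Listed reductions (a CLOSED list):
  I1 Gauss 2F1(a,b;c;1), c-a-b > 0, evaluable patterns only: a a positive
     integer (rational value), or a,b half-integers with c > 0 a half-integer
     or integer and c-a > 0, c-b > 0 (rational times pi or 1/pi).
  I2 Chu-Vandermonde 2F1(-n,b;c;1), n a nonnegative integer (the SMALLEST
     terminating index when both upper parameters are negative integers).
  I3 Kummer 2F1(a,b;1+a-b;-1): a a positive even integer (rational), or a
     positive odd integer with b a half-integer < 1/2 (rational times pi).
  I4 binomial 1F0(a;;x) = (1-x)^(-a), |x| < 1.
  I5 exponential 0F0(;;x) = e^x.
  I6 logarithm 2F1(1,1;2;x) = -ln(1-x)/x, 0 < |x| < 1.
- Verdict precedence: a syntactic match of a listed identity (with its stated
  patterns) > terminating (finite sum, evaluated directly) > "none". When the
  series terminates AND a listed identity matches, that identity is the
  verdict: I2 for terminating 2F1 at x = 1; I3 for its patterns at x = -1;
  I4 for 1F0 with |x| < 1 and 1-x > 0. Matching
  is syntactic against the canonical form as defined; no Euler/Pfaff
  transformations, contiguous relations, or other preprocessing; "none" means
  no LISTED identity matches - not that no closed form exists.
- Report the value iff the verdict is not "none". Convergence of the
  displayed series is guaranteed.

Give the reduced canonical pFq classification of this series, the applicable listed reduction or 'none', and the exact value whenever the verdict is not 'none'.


Canonical form: C = -\frac{5}{7} times 0F0 with upper {-}, lower {-}, x = \frac{5}{8}. Verdict: this is the exponential series (I5) (the 0F0 exponential series at x = \frac{5}{8}). Value: \left(-\frac{5}{7}\right) \cdot e^{\frac{5}{8}}.

Key observation: with t_0 = -\frac{5}{7}, the constant factors (prefactor -5/7) combine into one prefactor.
Step ratio: r(k) = \frac{5}{8} * 1 / [(k+1)] - rational in k, leading ratio \frac{5}{8}; with t_0 = -\frac{5}{7}, classification follows.


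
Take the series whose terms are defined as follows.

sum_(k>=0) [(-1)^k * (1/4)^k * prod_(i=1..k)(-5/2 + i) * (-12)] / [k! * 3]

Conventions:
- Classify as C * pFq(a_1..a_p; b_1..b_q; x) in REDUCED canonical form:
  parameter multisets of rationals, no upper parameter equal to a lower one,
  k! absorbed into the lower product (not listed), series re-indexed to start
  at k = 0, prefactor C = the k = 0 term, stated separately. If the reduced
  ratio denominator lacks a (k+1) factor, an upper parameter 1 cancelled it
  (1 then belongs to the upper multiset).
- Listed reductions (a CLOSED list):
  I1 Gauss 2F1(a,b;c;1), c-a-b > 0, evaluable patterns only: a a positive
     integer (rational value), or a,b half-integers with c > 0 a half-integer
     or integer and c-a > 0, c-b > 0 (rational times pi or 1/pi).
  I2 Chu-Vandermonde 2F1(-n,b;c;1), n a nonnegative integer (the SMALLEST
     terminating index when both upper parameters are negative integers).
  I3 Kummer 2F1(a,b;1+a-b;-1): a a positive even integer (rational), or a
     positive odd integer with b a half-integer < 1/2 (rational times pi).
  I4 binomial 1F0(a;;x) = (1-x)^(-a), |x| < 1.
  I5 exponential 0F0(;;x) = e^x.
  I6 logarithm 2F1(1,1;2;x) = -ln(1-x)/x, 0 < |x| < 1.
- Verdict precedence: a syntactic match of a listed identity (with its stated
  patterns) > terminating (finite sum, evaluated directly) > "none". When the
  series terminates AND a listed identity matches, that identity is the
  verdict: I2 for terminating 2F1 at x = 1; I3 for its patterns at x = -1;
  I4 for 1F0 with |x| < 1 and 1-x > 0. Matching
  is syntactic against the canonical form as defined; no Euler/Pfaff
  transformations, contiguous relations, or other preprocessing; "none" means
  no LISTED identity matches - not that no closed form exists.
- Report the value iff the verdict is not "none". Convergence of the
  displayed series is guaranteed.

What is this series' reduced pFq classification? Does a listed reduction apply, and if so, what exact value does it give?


Key observation: t_0 = -4 here, and the running product (C = -4) telescopes to a rising factorial.
Term ratio: r(k) = (-1/4) * (k-3/2) / [(k+1)] - rational in k. x = (-1/4); t_0 = -4; negate the roots.

With C = -4: the canonical form is 1F0(-3/2; -; -1/4). Verdict: the I4 binomial reduction matches (the 1F0 binomial series: exponent 3/2, x = -1/4). Hence: (-4) * (5/4)^(3/2).


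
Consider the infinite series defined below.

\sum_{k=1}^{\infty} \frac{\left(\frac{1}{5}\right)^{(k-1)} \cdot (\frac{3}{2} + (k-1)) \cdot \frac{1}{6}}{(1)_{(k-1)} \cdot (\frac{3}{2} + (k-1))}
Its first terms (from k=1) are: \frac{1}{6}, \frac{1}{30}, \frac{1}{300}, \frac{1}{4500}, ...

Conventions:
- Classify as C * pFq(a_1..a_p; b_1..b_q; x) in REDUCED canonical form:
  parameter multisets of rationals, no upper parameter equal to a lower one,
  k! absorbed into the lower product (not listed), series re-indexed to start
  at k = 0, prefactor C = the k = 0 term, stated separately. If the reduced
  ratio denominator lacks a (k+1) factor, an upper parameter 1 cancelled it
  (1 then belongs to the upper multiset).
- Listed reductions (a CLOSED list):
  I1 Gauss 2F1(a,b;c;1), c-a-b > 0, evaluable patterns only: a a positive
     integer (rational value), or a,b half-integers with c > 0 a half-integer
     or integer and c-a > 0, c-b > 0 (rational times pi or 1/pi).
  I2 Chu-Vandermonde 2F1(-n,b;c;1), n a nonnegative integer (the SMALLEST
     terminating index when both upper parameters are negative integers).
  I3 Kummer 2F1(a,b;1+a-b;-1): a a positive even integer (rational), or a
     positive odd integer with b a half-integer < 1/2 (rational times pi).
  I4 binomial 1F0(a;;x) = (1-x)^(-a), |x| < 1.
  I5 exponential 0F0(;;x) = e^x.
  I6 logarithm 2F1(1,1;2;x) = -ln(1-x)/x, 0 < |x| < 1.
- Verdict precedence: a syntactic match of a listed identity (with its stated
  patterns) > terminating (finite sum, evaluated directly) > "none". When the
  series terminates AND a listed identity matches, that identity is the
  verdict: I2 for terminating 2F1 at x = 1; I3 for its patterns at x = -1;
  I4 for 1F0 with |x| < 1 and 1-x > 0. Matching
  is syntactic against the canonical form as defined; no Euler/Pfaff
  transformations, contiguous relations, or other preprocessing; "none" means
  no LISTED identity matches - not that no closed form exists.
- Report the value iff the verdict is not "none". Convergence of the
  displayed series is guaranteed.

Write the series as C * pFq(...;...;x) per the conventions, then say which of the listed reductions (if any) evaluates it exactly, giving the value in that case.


Key observation: with t_0 = \frac{1}{6}, (1)_k (C = 1/6, x = 1/5) is k! itself.
Ratio: r(k) = \frac{1}{5} * 1 / [(k+1)] ; factor over Q: parameters, x = \frac{1}{5}, and C = \frac{1}{6}.

Classification (C = \frac{1}{6}): 0F0 with upper {-}, lower {-}, argument x = \frac{1}{5}. Verdict: the exponential series (I5) applies (the 0F0 exponential series at x = \frac{1}{5}). Sum: \frac{1}{6} \cdot e^{\frac{1}{5}}.


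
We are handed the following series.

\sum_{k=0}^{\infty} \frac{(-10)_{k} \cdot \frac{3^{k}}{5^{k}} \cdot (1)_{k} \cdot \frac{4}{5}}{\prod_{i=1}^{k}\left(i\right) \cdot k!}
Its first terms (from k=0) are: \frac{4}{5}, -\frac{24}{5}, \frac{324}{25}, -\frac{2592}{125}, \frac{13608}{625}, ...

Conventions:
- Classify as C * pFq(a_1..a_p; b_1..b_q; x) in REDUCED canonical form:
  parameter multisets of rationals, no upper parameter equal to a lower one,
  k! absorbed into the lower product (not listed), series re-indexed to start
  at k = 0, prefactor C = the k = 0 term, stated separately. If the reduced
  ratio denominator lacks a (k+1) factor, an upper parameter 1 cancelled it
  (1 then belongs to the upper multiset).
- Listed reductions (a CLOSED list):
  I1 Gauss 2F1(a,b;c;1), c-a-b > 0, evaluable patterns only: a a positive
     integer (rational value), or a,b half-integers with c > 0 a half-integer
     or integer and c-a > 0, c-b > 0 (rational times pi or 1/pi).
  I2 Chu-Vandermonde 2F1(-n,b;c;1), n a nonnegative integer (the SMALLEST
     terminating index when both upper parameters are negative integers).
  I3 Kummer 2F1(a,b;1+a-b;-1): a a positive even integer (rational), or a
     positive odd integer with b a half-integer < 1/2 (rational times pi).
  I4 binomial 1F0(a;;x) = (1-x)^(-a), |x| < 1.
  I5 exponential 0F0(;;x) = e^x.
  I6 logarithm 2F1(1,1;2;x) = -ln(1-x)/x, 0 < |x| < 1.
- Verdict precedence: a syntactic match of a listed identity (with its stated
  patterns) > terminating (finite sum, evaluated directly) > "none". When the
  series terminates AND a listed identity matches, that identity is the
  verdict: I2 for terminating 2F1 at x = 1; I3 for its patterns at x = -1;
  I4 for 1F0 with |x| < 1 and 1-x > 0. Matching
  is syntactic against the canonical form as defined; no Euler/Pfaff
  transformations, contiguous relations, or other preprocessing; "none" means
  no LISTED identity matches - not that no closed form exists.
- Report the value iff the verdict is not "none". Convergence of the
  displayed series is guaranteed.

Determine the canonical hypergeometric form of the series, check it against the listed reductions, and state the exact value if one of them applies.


Canonical form: C = \frac{4}{5} times 1F0 with upper {-10}, lower {-}, x = \frac{3}{5}. Verdict at x = \frac{3}{5}: binomial (I4) matches (the 1F0 binomial series: exponent 10, x = \frac{3}{5}). Its exact value is \frac{4096}{48828125}.

Key step: with t_0 = \frac{4}{5}, the parameter 1 appears in both the upper and lower lists and cancels.
Consecutive-term ratio: r(k) = \frac{3}{5} * (k-10) / [(k+1)] - rational; roots negated = parameters, x = \frac{3}{5}, C = \frac{4}{5}.


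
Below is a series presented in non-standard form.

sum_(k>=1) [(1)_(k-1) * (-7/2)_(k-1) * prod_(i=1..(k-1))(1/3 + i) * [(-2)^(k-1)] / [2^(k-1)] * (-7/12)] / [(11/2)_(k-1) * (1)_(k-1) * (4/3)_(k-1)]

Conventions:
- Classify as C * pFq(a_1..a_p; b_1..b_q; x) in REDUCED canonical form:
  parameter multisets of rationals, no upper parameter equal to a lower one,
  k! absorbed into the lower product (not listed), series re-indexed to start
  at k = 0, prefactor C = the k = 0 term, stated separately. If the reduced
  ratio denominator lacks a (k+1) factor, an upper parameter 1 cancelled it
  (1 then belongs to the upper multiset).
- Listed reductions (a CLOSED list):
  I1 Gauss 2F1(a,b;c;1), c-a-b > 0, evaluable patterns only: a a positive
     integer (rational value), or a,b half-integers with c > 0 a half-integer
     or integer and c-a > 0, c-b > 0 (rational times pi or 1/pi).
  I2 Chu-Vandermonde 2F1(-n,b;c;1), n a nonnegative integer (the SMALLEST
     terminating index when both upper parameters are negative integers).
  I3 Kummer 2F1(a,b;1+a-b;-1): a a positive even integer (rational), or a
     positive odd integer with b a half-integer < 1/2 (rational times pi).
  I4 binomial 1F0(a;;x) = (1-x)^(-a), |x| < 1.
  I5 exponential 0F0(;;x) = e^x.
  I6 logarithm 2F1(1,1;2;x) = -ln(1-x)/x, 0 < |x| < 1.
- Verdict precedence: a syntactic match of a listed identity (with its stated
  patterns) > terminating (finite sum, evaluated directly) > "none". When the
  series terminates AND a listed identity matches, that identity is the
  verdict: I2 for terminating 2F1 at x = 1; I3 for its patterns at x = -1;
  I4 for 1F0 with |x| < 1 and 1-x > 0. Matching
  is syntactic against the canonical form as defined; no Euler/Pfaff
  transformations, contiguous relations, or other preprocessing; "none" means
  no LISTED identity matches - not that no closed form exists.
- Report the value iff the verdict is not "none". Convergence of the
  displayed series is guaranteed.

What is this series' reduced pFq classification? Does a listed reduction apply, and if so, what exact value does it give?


This is -7/12 * 2F1(-7/2, 1; 11/2; -1) in reduced canonical form. Verdict: the Kummer evaluation I3 matches (x = -1; c = 11/2 equals 1+a-b for upper {-7/2, 1}: listed pattern). Its exact value is (-735/2048) * pi.

Key step: t_0 = -7/12 here, and the two k-th powers (C = -7/12, x = -1) combine into one argument.
Term ratio: r(k) = (-1) * (k-7/2) (k+1) / [(k+11/2) (k+1)] - rational in k. x = (-1); t_0 = -7/12; negate the roots.


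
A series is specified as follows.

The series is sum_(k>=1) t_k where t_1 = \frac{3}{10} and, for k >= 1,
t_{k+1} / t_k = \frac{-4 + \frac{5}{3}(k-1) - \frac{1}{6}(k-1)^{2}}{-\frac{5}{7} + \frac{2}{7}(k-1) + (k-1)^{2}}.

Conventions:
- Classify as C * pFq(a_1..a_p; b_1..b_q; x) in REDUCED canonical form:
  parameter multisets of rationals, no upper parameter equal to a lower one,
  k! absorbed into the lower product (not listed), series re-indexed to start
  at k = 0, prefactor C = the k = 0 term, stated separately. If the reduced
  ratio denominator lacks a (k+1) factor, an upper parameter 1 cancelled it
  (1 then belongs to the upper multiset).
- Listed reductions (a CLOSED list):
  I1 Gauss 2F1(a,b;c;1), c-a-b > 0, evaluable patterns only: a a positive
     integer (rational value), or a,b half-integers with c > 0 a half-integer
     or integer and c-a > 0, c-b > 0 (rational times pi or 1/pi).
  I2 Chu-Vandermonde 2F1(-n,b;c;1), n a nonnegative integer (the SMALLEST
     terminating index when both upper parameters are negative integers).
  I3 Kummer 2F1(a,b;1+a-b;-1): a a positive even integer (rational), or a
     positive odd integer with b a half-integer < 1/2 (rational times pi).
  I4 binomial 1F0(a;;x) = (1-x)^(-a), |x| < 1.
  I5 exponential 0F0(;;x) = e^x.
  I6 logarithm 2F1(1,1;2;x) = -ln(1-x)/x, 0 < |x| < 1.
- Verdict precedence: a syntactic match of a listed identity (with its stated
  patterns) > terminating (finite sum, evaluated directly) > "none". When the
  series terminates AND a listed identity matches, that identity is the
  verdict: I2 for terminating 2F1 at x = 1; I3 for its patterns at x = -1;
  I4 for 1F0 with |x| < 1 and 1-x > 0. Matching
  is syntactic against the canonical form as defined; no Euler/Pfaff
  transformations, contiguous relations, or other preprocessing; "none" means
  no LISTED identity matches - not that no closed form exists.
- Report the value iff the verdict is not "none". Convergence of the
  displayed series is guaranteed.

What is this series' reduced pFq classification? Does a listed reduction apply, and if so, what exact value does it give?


At argument -\frac{1}{6}: a 2F1 with upper {-6, -4}, lower {-\frac{5}{7}}, scaled by C = \frac{3}{10}. Verdict: terminating. (-4)_k vanishes past k = 4, leaving a 5-term sum, computed directly. Sum: -\frac{256453}{86400}.

First insight: with t_0 = \frac{3}{10}, factor the ratio over Q (C = 3/10, x = -1/6): negated roots = parameters.
Ratio: r(k) = -\frac{1}{6} * (k-6) (k-4) / [(k-\frac{5}{7}) (k+1)] - rational in k. x = -\frac{1}{6}; t_0 = \frac{3}{10}; negate the roots.


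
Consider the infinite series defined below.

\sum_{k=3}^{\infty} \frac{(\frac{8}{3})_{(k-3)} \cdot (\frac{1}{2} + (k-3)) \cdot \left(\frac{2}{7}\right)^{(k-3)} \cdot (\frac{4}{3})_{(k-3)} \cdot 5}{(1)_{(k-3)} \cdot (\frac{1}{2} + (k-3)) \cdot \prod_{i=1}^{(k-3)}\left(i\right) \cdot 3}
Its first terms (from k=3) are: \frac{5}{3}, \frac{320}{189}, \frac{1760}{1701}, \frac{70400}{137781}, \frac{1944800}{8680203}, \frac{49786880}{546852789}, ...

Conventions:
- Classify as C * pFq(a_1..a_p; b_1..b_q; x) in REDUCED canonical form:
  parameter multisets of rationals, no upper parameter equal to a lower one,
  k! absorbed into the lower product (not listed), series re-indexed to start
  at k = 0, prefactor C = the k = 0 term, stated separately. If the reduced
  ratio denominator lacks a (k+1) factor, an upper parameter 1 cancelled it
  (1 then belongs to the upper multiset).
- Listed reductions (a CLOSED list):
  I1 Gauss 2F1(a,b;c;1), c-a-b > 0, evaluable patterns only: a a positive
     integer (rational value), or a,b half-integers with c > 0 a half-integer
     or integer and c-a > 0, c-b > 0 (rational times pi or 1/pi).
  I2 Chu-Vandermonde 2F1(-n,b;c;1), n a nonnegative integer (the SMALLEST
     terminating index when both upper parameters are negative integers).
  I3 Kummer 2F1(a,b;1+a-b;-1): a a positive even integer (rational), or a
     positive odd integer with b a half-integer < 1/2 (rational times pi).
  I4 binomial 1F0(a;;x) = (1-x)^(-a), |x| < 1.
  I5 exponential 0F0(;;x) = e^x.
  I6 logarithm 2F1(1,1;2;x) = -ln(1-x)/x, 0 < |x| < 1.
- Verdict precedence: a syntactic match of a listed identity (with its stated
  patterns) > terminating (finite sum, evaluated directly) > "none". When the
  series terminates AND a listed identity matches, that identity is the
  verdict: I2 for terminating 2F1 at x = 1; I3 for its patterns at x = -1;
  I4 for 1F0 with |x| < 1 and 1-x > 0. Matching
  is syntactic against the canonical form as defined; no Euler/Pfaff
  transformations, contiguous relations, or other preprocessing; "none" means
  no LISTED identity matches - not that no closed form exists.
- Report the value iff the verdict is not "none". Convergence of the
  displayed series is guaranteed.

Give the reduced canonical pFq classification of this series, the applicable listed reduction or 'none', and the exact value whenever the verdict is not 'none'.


The tell: from the first term \frac{5}{3}: the product of the first k integers (C = 5/3) is k!.
Consecutive-term ratio: r(k) = \frac{2}{7} * (k+\frac{4}{3}) (k+\frac{8}{3}) / [(k+1) (k+1)] - poly over poly, x = \frac{2}{7} from leading terms; C = \frac{5}{3} at k = 0.

x = \frac{2}{7} here; the reduced form reads 2F1, upper {\frac{4}{3}, \frac{8}{3}}, lower {1}, C = \frac{5}{3}. Verdict: none. No listed pattern accepts 2F1(\frac{4}{3}, \frac{8}{3}; 1; \frac{2}{7}).


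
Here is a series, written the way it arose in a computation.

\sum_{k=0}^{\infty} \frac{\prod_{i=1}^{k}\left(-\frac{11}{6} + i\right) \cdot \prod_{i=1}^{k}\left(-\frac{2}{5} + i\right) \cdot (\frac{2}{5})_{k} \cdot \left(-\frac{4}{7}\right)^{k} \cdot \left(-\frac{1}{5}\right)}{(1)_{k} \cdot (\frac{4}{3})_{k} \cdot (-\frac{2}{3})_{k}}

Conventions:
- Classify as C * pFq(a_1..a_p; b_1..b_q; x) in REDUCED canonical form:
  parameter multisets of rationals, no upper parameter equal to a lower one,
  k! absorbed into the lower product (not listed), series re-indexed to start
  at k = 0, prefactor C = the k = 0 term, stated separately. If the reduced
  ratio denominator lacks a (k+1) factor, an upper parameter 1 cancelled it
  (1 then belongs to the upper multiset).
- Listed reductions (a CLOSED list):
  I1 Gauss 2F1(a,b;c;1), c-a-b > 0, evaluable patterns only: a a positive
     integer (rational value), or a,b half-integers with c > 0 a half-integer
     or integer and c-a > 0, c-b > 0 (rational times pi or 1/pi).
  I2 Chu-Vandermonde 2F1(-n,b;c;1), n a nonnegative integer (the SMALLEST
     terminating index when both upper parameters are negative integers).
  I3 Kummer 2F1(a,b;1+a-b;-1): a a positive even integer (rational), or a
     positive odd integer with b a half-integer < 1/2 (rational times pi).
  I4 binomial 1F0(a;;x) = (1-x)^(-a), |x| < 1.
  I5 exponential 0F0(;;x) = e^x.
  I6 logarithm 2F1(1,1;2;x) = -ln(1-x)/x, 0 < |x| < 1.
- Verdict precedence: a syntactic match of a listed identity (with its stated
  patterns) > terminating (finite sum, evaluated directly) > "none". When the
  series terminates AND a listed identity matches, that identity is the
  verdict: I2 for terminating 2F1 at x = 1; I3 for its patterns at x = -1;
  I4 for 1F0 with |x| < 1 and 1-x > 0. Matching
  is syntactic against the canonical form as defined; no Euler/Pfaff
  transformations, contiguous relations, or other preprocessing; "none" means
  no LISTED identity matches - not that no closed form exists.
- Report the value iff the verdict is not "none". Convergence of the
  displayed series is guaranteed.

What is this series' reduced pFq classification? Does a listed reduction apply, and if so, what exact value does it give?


At argument -\frac{4}{7}: a 3F2 with upper {-\frac{5}{6}, \frac{2}{5}, \frac{3}{5}}, lower {-\frac{2}{3}, \frac{4}{3}}, scaled by C = -\frac{1}{5}. Verdict: none - at argument -\frac{4}{7} the multisets {-\frac{5}{6}, \frac{2}{5}, \frac{3}{5}} ; {-\frac{2}{3}, \frac{4}{3}} match no listed identity.

Key observation: t_0 = -\frac{1}{5} here, and (1)_k (prefactor -1/5) is k! itself.
Adjacent-term ratio: r(k) = -\frac{4}{7} * (k-\frac{5}{6}) (k+\frac{2}{5}) (k+\frac{3}{5}) / [(k-\frac{2}{3}) (k+\frac{4}{3}) (k+1)] - rational in k, leading ratio -\frac{4}{7}; with t_0 = -\frac{1}{5}, classification follows.


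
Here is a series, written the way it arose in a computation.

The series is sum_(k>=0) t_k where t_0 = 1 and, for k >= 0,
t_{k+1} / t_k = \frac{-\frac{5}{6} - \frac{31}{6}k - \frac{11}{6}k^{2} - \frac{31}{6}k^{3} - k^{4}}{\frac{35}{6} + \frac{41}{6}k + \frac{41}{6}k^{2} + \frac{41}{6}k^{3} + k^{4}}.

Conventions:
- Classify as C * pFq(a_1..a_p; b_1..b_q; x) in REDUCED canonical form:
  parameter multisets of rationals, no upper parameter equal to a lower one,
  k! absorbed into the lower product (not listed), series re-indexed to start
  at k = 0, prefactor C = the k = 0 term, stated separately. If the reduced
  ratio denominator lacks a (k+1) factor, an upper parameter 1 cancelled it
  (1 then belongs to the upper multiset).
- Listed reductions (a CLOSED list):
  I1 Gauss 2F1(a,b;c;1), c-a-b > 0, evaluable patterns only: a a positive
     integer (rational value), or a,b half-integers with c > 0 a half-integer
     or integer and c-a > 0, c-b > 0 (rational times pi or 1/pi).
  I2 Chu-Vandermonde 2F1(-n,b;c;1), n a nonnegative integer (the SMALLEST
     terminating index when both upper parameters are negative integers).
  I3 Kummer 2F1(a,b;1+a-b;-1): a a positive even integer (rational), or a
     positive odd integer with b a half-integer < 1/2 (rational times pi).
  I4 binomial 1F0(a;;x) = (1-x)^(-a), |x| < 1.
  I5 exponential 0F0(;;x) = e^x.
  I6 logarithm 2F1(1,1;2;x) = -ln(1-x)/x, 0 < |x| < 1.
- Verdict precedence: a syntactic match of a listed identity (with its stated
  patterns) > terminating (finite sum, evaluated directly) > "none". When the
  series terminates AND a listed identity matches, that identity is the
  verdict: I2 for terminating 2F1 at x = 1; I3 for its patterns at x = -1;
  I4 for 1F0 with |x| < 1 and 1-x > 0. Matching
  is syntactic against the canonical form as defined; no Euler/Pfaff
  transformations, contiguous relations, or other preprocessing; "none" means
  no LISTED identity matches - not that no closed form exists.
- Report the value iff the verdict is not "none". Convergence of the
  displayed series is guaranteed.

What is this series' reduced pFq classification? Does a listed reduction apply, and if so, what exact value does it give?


Key observation: t_0 = 1 here, and the ratio is unreduced: k^2 + 1 divides both sides (C = 1, x = -1).
Ratio: r(k) = -1 * (k+\frac{1}{6}) (k+5) / [(k+\frac{35}{6}) (k+1)] - rational in k, leading ratio -1; with t_0 = 1, classification follows.

With C = 1: the canonical form is 2F1(\frac{1}{6}, 5; \frac{35}{6}; -1). Verdict: none. No listed pattern accepts 2F1(\frac{1}{6}, 5; \frac{35}{6}; -1).


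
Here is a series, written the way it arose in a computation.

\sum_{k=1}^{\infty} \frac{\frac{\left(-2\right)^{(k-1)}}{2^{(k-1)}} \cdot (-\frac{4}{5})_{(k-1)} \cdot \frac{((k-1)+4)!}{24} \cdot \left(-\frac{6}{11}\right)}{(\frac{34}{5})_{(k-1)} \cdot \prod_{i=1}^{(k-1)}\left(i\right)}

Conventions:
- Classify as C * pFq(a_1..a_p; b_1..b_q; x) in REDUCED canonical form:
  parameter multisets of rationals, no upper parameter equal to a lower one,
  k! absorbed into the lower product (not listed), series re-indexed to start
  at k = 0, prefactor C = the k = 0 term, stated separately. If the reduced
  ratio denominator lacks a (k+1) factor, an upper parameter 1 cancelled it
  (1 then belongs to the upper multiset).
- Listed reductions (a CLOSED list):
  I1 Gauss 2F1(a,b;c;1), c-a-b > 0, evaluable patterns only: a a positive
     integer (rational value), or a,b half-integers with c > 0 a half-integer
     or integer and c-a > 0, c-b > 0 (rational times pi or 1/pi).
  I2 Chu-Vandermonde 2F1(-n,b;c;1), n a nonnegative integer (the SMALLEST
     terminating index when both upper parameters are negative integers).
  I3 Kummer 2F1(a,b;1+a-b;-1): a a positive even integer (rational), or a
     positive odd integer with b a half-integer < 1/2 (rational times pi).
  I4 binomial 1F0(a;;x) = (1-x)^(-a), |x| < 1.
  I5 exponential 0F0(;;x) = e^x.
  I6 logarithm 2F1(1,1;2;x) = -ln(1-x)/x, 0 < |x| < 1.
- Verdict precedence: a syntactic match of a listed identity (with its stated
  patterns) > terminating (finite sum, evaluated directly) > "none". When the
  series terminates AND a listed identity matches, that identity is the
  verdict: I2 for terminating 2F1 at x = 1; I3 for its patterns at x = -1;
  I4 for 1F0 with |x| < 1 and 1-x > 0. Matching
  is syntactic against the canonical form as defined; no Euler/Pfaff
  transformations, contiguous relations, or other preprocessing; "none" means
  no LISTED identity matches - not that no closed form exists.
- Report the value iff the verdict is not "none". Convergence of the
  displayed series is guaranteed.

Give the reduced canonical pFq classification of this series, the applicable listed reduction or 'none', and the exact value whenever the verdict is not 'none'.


x = -1 here; the reduced form reads 2F1, upper {-\frac{4}{5}, 5}, lower {\frac{34}{5}}, C = -\frac{6}{11}. Verdict: none. Every listed pattern misses the 2F1 form at -1, upper {-\frac{4}{5}, 5}.

Key observation: t_0 = -\frac{6}{11} here, and the product of the first k integers (C = -6/11, x = -1) is k!.
Term ratio: r(k) = -1 * (k-\frac{4}{5}) (k+5) / [(k+\frac{34}{5}) (k+1)] ; factor over Q: parameters, x = -1, and C = -\frac{6}{11}.


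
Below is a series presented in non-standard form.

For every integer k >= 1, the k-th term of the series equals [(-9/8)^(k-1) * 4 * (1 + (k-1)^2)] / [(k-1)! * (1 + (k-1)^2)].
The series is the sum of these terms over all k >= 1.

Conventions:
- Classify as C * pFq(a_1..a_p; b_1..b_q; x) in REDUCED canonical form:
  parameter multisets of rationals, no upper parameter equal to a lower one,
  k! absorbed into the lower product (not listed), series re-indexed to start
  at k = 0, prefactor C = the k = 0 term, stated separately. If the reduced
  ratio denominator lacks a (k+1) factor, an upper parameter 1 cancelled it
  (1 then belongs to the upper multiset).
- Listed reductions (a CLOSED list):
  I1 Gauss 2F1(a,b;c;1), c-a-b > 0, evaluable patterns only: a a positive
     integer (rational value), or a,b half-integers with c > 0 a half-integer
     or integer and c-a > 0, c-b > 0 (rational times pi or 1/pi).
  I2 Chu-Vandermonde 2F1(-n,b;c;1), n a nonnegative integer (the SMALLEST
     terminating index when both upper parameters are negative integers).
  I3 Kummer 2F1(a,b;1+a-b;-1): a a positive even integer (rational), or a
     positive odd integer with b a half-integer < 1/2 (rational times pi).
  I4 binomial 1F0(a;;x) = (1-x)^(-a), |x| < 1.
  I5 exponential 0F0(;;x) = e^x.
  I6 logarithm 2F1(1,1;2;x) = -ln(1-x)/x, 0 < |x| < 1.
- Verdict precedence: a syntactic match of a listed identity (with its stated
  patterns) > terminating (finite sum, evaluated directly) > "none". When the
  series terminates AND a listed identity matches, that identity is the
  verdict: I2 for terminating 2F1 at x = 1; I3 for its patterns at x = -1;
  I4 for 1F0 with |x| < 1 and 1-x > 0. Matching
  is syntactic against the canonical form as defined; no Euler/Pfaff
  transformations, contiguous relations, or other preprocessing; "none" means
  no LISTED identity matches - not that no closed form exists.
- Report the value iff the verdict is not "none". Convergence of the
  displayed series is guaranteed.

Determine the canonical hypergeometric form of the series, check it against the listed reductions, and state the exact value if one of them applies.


Prefactor 4, argument -9/8: 0F0 with upper {-} over lower {-}. Verdict (x = -9/8): the I5 exponential reduction applies (the 0F0 exponential series at x = -9/8). Hence: 4 * e^(-9/8).

Key observation: with t_0 = 4, k^2 + 1 divides numerator and denominator alike; C = 4 after cancelling.
Consecutive-term ratio: r(k) = (-9/8) * 1 / [(k+1)] - rational in k. x = (-9/8); t_0 = 4; negate the roots.
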